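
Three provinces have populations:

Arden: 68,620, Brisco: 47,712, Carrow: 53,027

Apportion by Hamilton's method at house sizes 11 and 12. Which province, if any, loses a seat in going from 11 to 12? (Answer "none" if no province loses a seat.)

none

At 11 seats: Arden 5, Brisco 3, Carrow 3.
At 12 seats: Arden 5, Brisco 3, Carrow 4.
No province's allocation decreased.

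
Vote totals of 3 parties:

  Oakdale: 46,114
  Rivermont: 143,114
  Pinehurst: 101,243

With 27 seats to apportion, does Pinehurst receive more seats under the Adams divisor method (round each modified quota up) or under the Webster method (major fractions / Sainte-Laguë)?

Webster

Adams: Oakdale 5, Rivermont 13, Pinehurst 9.
Webster: Oakdale 4, Rivermont 13, Pinehurst 10.
Pinehurst gets 9 under Adams and 10 under Webster.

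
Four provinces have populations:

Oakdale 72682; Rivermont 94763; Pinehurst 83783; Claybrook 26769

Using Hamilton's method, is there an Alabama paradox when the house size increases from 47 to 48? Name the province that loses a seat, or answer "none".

none

At 47 seats: Oakdale 12, Rivermont 16, Pinehurst 14, Claybrook 5.
At 48 seats: Oakdale 13, Rivermont 16, Pinehurst 14, Claybrook 5.
No province's allocation decreased.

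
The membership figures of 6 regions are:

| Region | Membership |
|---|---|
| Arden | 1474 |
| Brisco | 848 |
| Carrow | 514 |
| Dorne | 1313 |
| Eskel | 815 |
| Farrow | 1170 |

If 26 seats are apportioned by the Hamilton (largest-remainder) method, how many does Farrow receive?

Total 6134; standard divisor 6134/26 ≈ 235.923.
Standard quotas: Arden 6.248, Brisco 3.594, Carrow 2.179, Dorne 5.565, Eskel 3.455, Farrow 4.959.
Lower quotas: Arden 6, Brisco 3, Carrow 2, Dorne 5, Eskel 3, Farrow 4 (sum 23, leaving 3 seats).
Remainders in descending order: Farrow 0.959, Brisco 0.594, Dorne 0.565, Eskel 0.455, Arden 0.248, Carrow 0.179.
The surplus seats go to Farrow, Brisco, Dorne.
Farrow receives 5.

5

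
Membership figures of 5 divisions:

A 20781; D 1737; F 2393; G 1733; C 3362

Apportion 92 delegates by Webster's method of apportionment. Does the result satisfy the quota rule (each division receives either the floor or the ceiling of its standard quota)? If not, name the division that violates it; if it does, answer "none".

Standard quotas: A 63.716, D 5.326, F 7.337, G 5.313, C 10.308.
Webster allocation: A 65, D 5, F 7, G 5, C 10.
A has quota 63.716 (lower 63, upper 64) but receives 65 — outside the quota interval.

A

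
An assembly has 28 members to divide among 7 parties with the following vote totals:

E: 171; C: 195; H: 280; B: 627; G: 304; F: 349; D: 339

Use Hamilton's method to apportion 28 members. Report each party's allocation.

Total 2265; standard divisor 2265/28 ≈ 80.893.
Standard quotas: E 2.114, C 2.411, H 3.461, B 7.751, G 3.758, F 4.314, D 4.191.
Lower quotas: E 2, C 2, H 3, B 7, G 3, F 4, D 4 (sum 25, leaving 3 seats).
Remainders in descending order: G 0.758, B 0.751, H 0.461, C 0.411, F 0.314, D 0.191, E 0.114.
Largest remainders: G, B, H receive the extra seats.

E 2; C 2; H 4; B 8; G 4; F 4; D 4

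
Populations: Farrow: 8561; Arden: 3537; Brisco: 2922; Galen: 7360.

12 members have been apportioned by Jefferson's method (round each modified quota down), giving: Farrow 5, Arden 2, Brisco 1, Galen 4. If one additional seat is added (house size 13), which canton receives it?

Priority for the next seat is population ÷ (current seats + 1).
Priorities: Farrow 1426.833, Arden 1179.000, Brisco 1461.000, Galen 1472.000.
Highest priority: Galen.

Galen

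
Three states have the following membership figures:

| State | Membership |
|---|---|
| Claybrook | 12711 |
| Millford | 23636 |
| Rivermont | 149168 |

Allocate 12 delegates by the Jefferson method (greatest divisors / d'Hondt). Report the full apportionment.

Standard divisor 185515/12 ≈ 15459.583; standard quotas: Claybrook 0.822, Millford 1.529, Rivermont 9.649.
Rounding down gives 0, 1, 9 = 10 seats, so the divisor must be adjusted.
With modified divisor 13100: modified quotas Claybrook 0.970, Millford 1.804, Rivermont 11.387.
Rounding down: Claybrook 0, Millford 1, Rivermont 11 (total 12).

Claybrook 0, Millford 1, Rivermont 11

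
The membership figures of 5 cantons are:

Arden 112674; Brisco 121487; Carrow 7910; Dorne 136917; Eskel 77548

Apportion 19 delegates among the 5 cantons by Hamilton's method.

Total 456536; standard divisor 456536/19 ≈ 24028.211.
Standard quotas: Arden 4.6892, Brisco 5.0560, Carrow 0.3292, Dorne 5.6982, Eskel 3.2274.
Lower quotas: Arden 4, Brisco 5, Carrow 0, Dorne 5, Eskel 3 (sum 17, leaving 2 seats).
Remainders in descending order: Dorne 0.6982, Arden 0.6892, Carrow 0.3292, Eskel 0.2274, Brisco 0.0560.
The surplus seats go to Dorne, Arden.

Arden 5, Brisco 5, Carrow 0, Dorne 6, Eskel 3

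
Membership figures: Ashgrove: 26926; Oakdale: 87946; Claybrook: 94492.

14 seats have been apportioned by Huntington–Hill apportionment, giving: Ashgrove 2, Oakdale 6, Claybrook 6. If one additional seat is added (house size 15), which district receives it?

Claybrook

Priority for the next seat is population ÷ (√(s·(s+1))).
Priorities: Ashgrove 10992.493, Oakdale 13570.362, Claybrook 14580.432.
Highest priority: Claybrook.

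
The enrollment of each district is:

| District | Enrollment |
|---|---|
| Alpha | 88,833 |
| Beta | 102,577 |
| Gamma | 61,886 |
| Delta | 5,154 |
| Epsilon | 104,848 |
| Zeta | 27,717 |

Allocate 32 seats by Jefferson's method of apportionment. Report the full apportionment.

Alpha=7, Beta=9, Gamma=5, Delta=0, Epsilon=9, Zeta=2

Standard divisor 391015/32 ≈ 12219.219; standard quotas: Alpha 7.270, Beta 8.395, Gamma 5.065, Delta 0.422, Epsilon 8.581, Zeta 2.268.
Rounding down gives 7, 8, 5, 0, 8, 2 = 30 seats, so the divisor must be adjusted.
With modified divisor 11300: modified quotas Alpha 7.861, Beta 9.078, Gamma 5.477, Delta 0.456, Epsilon 9.279, Zeta 2.453.
Rounding down: Alpha 7, Beta 9, Gamma 5, Delta 0, Epsilon 9, Zeta 2 (total 32).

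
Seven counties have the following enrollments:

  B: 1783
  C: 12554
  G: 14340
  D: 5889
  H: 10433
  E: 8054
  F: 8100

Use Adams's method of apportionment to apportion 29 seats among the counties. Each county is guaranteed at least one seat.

Standard divisor 61153/29 ≈ 2108.724; standard quotas: B 0.846, C 5.953, G 6.800, D 2.793, H 4.948, E 3.819, F 3.841.
Rounding up gives 1, 6, 7, 3, 5, 4, 4 = 30 seats, so the divisor must be adjusted.
With modified divisor 2500: modified quotas B 0.713, C 5.022, G 5.736, D 2.356, H 4.173, E 3.222, F 3.240.
Rounding up: B 1, C 6, G 6, D 3, H 5, E 4, F 4 (total 29).

B 1; C 6; G 6; D 3; H 5; E 4; F 4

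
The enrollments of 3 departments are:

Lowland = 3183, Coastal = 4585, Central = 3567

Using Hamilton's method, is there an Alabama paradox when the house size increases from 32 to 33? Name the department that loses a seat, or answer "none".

none

At 32 seats: Lowland 9, Coastal 13, Central 10.
At 33 seats: Lowland 9, Coastal 13, Central 11.
No department's allocation decreased.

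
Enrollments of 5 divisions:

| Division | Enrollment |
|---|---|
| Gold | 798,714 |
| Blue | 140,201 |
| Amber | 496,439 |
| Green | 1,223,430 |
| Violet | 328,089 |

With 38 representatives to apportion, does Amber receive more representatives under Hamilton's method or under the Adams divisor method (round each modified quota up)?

Adams

Hamilton: Gold 10, Blue 2, Amber 6, Green 16, Violet 4.
Adams: Gold 10, Blue 2, Amber 7, Green 15, Violet 4.
Amber gets 6 under Hamilton and 7 under Adams.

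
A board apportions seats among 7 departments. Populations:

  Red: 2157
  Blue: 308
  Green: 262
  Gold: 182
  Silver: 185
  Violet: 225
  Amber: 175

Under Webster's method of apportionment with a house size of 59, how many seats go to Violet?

Standard divisor 3494/59 ≈ 59.22; standard quotas: Red 36.423, Blue 5.201, Green 4.424, Gold 3.073, Silver 3.124, Violet 3.799, Amber 2.955.
Rounding to the nearest integer gives 36, 5, 4, 3, 3, 4, 3 = 58 seats, so the divisor must be adjusted.
With modified divisor 59: modified quotas Red 36.559, Blue 5.220, Green 4.441, Gold 3.085, Silver 3.136, Violet 3.814, Amber 2.966.
Rounding to the nearest integer: Red 37, Blue 5, Green 4, Gold 3, Silver 3, Violet 4, Amber 3 (total 59).
Violet receives 4.

4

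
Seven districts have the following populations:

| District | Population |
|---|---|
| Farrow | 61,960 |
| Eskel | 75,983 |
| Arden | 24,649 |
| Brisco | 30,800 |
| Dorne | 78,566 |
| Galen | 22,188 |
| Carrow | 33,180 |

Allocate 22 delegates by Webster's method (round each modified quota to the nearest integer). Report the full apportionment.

Standard divisor 327326/22 ≈ 14878.455; standard quotas: Farrow 4.164, Eskel 5.107, Arden 1.657, Brisco 2.070, Dorne 5.281, Galen 1.491, Carrow 2.230.
Rounding to the nearest integer gives 4, 5, 2, 2, 5, 1, 2 = 21 seats, so the divisor must be adjusted.
With modified divisor 14500: modified quotas Farrow 4.273, Eskel 5.240, Arden 1.700, Brisco 2.124, Dorne 5.418, Galen 1.530, Carrow 2.288.
Rounding to the nearest integer: Farrow 4, Eskel 5, Arden 2, Brisco 2, Dorne 5, Galen 2, Carrow 2 (total 22).

Farrow: 4, Eskel: 5, Arden: 2, Brisco: 2, Dorne: 5, Galen: 2, Carrow: 2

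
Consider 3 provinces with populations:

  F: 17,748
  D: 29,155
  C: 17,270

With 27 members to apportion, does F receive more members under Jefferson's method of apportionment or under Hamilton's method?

Jefferson: F 7, D 13, C 7.
Hamilton: F 8, D 12, C 7.
F gets 7 under Jefferson and 8 under Hamilton.

Hamilton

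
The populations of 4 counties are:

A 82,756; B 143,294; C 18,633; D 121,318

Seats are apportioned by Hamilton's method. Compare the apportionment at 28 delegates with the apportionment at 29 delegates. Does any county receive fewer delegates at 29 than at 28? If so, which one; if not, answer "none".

C

At 28 seats: A 6, B 11, C 2, D 9.
At 29 seats: A 7, B 11, C 1, D 10.
C drops from 2 to 1.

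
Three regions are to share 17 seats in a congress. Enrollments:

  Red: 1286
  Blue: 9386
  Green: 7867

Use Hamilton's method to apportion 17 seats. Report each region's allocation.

Red: 1, Blue: 9, Green: 7

Standard divisor: 18539 ÷ 17 ≈ 1090.529.
Standard quotas: Red 1.1792, Blue 8.6068, Green 7.2139.
Lower quotas: Red 1, Blue 8, Green 7 (sum 16, leaving 1 seat).
Remainders in descending order: Blue 0.6068, Green 0.2139, Red 0.1792.
Largest remainder: Blue receives the extra seat.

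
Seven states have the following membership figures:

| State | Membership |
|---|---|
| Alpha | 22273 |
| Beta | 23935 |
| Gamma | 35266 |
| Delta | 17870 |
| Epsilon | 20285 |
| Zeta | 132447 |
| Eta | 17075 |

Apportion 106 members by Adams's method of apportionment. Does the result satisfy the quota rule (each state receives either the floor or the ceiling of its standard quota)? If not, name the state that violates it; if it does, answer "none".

Zeta

Standard quotas: Alpha 8.772, Beta 9.426, Gamma 13.889, Delta 7.038, Epsilon 7.989, Zeta 52.162, Eta 6.725.
Adams allocation: Alpha 9, Beta 10, Gamma 14, Delta 7, Epsilon 8, Zeta 51, Eta 7.
Zeta has quota 52.162 (lower 52, upper 53) but receives 51 — outside the quota interval.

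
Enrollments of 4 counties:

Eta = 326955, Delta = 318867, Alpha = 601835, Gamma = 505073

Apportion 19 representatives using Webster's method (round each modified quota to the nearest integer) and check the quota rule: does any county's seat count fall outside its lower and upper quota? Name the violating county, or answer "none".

none

Standard quotas: Eta 3.544, Delta 3.457, Alpha 6.524, Gamma 5.475.
Webster allocation: Eta 4, Delta 3, Alpha 7, Gamma 5.
Every allocation lies between the lower and upper quota.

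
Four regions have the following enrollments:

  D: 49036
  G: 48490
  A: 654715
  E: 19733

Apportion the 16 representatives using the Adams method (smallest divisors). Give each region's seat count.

D: 1; G: 1; A: 13; E: 1

Standard divisor 771974/16 ≈ 48248.375; standard quotas: D 1.016, G 1.005, A 13.570, E 0.409.
Rounding up gives 2, 2, 14, 1 = 19 seats, so the divisor must be adjusted.
With modified divisor 52500: modified quotas D 0.934, G 0.924, A 12.471, E 0.376.
Rounding up: D 1, G 1, A 13, E 1 (total 16).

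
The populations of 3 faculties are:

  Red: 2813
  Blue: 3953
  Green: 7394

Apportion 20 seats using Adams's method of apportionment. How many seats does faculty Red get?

4

Standard divisor 14160/20 ≈ 708; standard quotas: Red 3.973, Blue 5.583, Green 10.444.
Rounding up gives 4, 6, 11 = 21 seats, so the divisor must be adjusted.
With modified divisor 760: modified quotas Red 3.701, Blue 5.201, Green 9.729.
Rounding up: Red 4, Blue 6, Green 10 (total 20).
Red receives 4.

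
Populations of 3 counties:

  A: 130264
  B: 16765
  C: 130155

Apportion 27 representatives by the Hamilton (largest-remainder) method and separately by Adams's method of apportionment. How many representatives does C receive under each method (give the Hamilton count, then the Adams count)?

13 and 12

Hamilton: A 13, B 1, C 13.
Adams: A 13, B 2, C 12.
C gets 13 under Hamilton and 12 under Adams.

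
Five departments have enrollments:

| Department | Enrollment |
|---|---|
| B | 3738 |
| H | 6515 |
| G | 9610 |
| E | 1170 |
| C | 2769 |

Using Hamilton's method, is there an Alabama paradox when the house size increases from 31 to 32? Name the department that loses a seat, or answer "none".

E

At 31 seats: B 5, H 8, G 12, E 2, C 4.
At 32 seats: B 5, H 9, G 13, E 1, C 4.
E drops from 2 to 1.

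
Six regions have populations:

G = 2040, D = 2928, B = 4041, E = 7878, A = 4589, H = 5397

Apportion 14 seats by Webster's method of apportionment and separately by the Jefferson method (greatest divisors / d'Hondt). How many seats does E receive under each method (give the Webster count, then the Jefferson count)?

Webster: G 1, D 2, B 2, E 4, A 2, H 3.
Jefferson: G 1, D 1, B 2, E 5, A 2, H 3.
E gets 4 under Webster and 5 under Jefferson.

4 and 5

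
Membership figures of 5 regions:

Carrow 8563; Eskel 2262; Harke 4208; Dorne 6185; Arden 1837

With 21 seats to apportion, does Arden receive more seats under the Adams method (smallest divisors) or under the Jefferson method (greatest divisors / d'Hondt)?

Adams

Adams: Carrow 7, Eskel 2, Harke 4, Dorne 6, Arden 2.
Jefferson: Carrow 8, Eskel 2, Harke 4, Dorne 6, Arden 1.
Arden gets 2 under Adams and 1 under Jefferson.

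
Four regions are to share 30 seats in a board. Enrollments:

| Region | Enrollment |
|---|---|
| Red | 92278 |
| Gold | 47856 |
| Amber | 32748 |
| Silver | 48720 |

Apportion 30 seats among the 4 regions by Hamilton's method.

Total 221602; standard divisor 221602/30 ≈ 7386.733.
Standard quotas: Red 12.4924, Gold 6.4786, Amber 4.4334, Silver 6.5956.
Lower quotas: Red 12, Gold 6, Amber 4, Silver 6 (sum 28, leaving 2 seats).
Remainders in descending order: Silver 0.5956, Red 0.4924, Gold 0.4786, Amber 0.4334.
Largest remainders: Silver, Red receive the extra seats.

Red=13; Gold=6; Amber=4; Silver=7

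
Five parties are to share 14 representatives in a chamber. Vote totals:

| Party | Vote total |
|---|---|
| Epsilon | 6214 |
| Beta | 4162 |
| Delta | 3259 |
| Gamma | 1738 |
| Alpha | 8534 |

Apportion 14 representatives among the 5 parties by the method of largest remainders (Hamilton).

Epsilon 4; Beta 2; Delta 2; Gamma 1; Alpha 5

The standard divisor is 23907/14 ≈ 1707.643.
Standard quotas: Epsilon 3.6389, Beta 2.4373, Delta 1.9085, Gamma 1.0178, Alpha 4.9975.
Lower quotas: Epsilon 3, Beta 2, Delta 1, Gamma 1, Alpha 4 (sum 11, leaving 3 seats).
Remainders in descending order: Alpha 0.9975, Delta 0.9085, Epsilon 0.6389, Beta 0.4373, Gamma 0.0178.
Largest remainders: Alpha, Delta, Epsilon receive the extra seats.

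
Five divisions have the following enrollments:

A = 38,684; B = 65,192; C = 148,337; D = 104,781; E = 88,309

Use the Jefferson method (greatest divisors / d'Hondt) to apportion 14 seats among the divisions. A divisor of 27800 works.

With modified divisor 27800: modified quotas A 1.392, B 2.345, C 5.336, D 3.769, E 3.177.
Rounding down: A 1, B 2, C 5, D 3, E 3 (total 14).

A: 1, B: 2, C: 5, D: 3, E: 3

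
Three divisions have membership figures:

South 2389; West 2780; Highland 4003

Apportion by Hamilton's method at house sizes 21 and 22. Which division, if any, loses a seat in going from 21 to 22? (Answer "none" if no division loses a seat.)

none

At 21 seats: South 6, West 6, Highland 9.
At 22 seats: South 6, West 7, Highland 9.
No division's allocation decreased.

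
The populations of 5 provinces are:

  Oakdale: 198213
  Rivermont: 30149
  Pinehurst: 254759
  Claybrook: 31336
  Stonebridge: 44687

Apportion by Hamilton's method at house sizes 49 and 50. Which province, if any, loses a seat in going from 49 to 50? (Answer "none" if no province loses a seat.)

At 49 seats: Oakdale 17, Rivermont 3, Pinehurst 22, Claybrook 3, Stonebridge 4.
At 50 seats: Oakdale 18, Rivermont 2, Pinehurst 23, Claybrook 3, Stonebridge 4.
Rivermont drops from 3 to 2.

Rivermont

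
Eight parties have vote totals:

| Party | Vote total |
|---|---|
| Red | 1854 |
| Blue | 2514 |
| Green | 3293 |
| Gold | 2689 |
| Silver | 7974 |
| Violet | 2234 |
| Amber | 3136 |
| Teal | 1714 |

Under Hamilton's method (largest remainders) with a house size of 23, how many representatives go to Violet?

Total 25408; standard divisor 25408/23 ≈ 1104.696.
Standard quotas: Red 1.6783, Blue 2.2757, Green 2.9809, Gold 2.4342, Silver 7.2183, Violet 2.0223, Amber 2.8388, Teal 1.5516.
Lower quotas: Red 1, Blue 2, Green 2, Gold 2, Silver 7, Violet 2, Amber 2, Teal 1 (sum 19, leaving 4 seats).
Remainders in descending order: Green 0.9809, Amber 0.8388, Red 0.6783, Teal 0.5516, Gold 0.4342, Blue 0.2757, Silver 0.2183, Violet 0.0223.
Largest remainders: Green, Amber, Red, Teal receive the extra seats.
Violet receives 2.

2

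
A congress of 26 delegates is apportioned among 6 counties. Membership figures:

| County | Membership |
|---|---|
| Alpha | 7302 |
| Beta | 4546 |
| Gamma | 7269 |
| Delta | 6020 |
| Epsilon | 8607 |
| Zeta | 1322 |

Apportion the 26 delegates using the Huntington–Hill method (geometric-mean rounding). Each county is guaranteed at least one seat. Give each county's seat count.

Alpha 6, Beta 3, Gamma 5, Delta 5, Epsilon 6, Zeta 1

With divisor 1331: modified quotas Alpha 5.486, Beta 3.415, Gamma 5.461, Delta 4.523, Epsilon 6.467, Zeta 0.993.
Geometric-mean thresholds: Alpha √(5·6)=5.477, Beta √(3·4)=3.464, Gamma √(5·6)=5.477, Delta √(4·5)=4.472, Epsilon √(6·7)=6.481, Zeta (min 1).
Each quota rounded against its threshold gives Alpha 6, Beta 3, Gamma 5, Delta 5, Epsilon 6, Zeta 1 (total 26).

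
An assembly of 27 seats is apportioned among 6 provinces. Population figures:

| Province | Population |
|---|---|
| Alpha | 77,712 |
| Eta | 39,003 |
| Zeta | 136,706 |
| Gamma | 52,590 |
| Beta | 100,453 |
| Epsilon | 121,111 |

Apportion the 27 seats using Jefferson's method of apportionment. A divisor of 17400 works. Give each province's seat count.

Alpha 4; Eta 2; Zeta 7; Gamma 3; Beta 5; Epsilon 6

With modified divisor 17400: modified quotas Alpha 4.466, Eta 2.242, Zeta 7.857, Gamma 3.022, Beta 5.773, Epsilon 6.960.
Rounding down: Alpha 4, Eta 2, Zeta 7, Gamma 3, Beta 5, Epsilon 6 (total 27).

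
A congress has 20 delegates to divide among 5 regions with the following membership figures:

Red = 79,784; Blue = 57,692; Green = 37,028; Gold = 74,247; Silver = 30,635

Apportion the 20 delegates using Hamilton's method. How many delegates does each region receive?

Red 6, Blue 4, Green 3, Gold 5, Silver 2

Total 279386; standard divisor 279386/20 ≈ 13969.3.
Standard quotas: Red 5.7114, Blue 4.1299, Green 2.6507, Gold 5.3150, Silver 2.1930.
Lower quotas: Red 5, Blue 4, Green 2, Gold 5, Silver 2 (sum 18, leaving 2 seats).
Remainders in descending order: Red 0.7114, Green 0.6507, Gold 0.3150, Silver 0.1930, Blue 0.1299.
The surplus seats go to Red, Green.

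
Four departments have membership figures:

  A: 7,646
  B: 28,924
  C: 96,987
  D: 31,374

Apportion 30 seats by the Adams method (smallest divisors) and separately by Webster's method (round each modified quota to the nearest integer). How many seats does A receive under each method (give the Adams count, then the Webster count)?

2 and 1

Adams: A 2, B 5, C 17, D 6.
Webster: A 1, B 5, C 18, D 6.
A gets 2 under Adams and 1 under Webster.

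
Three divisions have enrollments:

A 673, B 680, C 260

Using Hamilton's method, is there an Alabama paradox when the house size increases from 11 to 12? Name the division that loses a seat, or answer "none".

none

At 11 seats: A 4, B 5, C 2.
At 12 seats: A 5, B 5, C 2.
No division's allocation decreased.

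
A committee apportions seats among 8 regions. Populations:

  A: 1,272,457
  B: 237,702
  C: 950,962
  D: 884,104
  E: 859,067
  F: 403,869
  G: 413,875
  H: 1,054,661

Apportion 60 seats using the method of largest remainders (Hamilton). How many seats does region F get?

Standard divisor: 6076697 ÷ 60 ≈ 101278.283.
Standard quotas: A 12.5640, B 2.3470, C 9.3896, D 8.7295, E 8.4822, F 3.9877, G 4.0865, H 10.4135.
Lower quotas: A 12, B 2, C 9, D 8, E 8, F 3, G 4, H 10 (sum 56, leaving 4 seats).
Remainders in descending order: F 0.9877, D 0.7295, A 0.5640, E 0.4822, H 0.4135, C 0.3896, B 0.3470, G 0.0865.
The surplus seats go to F, D, A, E.
F receives 4.

4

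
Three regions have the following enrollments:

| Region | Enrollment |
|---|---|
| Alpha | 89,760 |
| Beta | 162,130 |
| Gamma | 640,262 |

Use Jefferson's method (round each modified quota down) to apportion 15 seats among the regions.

Alpha=1, Beta=3, Gamma=11

Standard divisor 892152/15 ≈ 59476.8; standard quotas: Alpha 1.509, Beta 2.726, Gamma 10.765.
Rounding down gives 1, 2, 10 = 13 seats, so the divisor must be adjusted.
With modified divisor 53561.6: modified quotas Alpha 1.676, Beta 3.027, Gamma 11.954.
Rounding down: Alpha 1, Beta 3, Gamma 11 (total 15).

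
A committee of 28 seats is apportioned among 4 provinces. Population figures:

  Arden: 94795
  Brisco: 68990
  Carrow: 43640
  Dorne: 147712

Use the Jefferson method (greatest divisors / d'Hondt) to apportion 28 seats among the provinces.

Arden=8, Brisco=5, Carrow=3, Dorne=12

Standard divisor 355137/28 ≈ 12683.464; standard quotas: Arden 7.474, Brisco 5.439, Carrow 3.441, Dorne 11.646.
Rounding down gives 7, 5, 3, 11 = 26 seats, so the divisor must be adjusted.
With modified divisor 11700: modified quotas Arden 8.102, Brisco 5.897, Carrow 3.730, Dorne 12.625.
Rounding down: Arden 8, Brisco 5, Carrow 3, Dorne 12 (total 28).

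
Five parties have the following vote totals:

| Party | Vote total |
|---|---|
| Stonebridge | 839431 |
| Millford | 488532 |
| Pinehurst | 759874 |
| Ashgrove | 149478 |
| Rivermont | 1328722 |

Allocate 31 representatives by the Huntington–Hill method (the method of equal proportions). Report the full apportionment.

Stonebridge=7; Millford=4; Pinehurst=7; Ashgrove=1; Rivermont=12

With divisor 113912: modified quotas Stonebridge 7.369, Millford 4.289, Pinehurst 6.671, Ashgrove 1.312, Rivermont 11.664.
Geometric-mean thresholds: Stonebridge √(7·8)=7.483, Millford √(4·5)=4.472, Pinehurst √(6·7)=6.481, Ashgrove √(1·2)=1.414, Rivermont √(11·12)=11.489.
Each quota rounded against its threshold gives Stonebridge 7, Millford 4, Pinehurst 7, Ashgrove 1, Rivermont 12 (total 31).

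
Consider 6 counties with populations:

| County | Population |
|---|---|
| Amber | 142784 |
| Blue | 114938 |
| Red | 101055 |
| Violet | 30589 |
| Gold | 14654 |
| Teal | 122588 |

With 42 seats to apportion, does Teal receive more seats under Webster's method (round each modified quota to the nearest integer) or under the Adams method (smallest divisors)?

Webster

Webster: Amber 12, Blue 9, Red 8, Violet 2, Gold 1, Teal 10.
Adams: Amber 11, Blue 9, Red 8, Violet 3, Gold 2, Teal 9.
Teal gets 10 under Webster and 9 under Adams.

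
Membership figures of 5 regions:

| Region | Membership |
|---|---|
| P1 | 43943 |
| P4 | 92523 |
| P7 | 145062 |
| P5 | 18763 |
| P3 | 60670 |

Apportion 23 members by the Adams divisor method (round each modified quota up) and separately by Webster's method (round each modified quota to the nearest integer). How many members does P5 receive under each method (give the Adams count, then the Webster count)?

2 and 1

Adams: P1 3, P4 6, P7 8, P5 2, P3 4.
Webster: P1 3, P4 6, P7 9, P5 1, P3 4.
P5 gets 2 under Adams and 1 under Webster.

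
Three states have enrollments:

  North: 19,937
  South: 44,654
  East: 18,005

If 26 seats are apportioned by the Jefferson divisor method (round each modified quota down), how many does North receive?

Standard divisor 82596/26 ≈ 3176.769; standard quotas: North 6.276, South 14.056, East 5.668.
Rounding down gives 6, 14, 5 = 25 seats, so the divisor must be adjusted.
With modified divisor 2990: modified quotas North 6.668, South 14.934, East 6.022.
Rounding down: North 6, South 14, East 6 (total 26).
North receives 6.

6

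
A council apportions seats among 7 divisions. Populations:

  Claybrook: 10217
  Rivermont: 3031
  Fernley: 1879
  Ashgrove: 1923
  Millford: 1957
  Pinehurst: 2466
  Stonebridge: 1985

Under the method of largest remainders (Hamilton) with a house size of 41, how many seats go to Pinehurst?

4

Standard divisor: 23458 ÷ 41 ≈ 572.146.
Standard quotas: Claybrook 17.8573, Rivermont 5.2976, Fernley 3.2841, Ashgrove 3.3610, Millford 3.4205, Pinehurst 4.3101, Stonebridge 3.4694.
Lower quotas: Claybrook 17, Rivermont 5, Fernley 3, Ashgrove 3, Millford 3, Pinehurst 4, Stonebridge 3 (sum 38, leaving 3 seats).
Remainders in descending order: Claybrook 0.8573, Stonebridge 0.4694, Millford 0.4205, Ashgrove 0.3610, Pinehurst 0.3101, Rivermont 0.2976, Fernley 0.2841.
Largest remainders: Claybrook, Stonebridge, Millford receive the extra seats.
Pinehurst receives 4.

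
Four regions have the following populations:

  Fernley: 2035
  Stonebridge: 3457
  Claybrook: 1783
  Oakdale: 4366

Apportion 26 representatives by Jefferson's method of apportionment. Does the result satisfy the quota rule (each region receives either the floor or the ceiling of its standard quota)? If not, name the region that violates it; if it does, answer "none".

none

Standard quotas: Fernley 4.545, Stonebridge 7.721, Claybrook 3.982, Oakdale 9.751.
Jefferson allocation: Fernley 4, Stonebridge 8, Claybrook 4, Oakdale 10.
Every allocation lies between the lower and upper quota.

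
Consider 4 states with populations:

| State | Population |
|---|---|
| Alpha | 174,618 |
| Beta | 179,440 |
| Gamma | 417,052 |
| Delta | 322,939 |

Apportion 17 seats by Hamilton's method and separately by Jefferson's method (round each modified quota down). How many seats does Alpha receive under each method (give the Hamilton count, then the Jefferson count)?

Hamilton: Alpha 3, Beta 3, Gamma 6, Delta 5.
Jefferson: Alpha 2, Beta 3, Gamma 7, Delta 5.
Alpha gets 3 under Hamilton and 2 under Jefferson.

3 and 2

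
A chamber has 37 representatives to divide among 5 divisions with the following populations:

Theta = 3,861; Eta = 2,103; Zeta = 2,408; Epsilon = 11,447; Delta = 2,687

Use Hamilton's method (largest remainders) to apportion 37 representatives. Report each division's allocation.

Theta 6; Eta 4; Zeta 4; Epsilon 19; Delta 4

The standard divisor is 22506/37 ≈ 608.27.
Standard quotas: Theta 6.3475, Eta 3.4573, Zeta 3.9588, Epsilon 18.8189, Delta 4.4174.
Lower quotas: Theta 6, Eta 3, Zeta 3, Epsilon 18, Delta 4 (sum 34, leaving 3 seats).
Remainders in descending order: Zeta 0.9588, Epsilon 0.8189, Eta 0.4573, Delta 0.4174, Theta 0.3475.
The surplus seats go to Zeta, Epsilon, Eta.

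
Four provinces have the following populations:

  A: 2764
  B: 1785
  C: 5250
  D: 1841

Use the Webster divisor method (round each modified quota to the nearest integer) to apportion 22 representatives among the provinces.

A=5; B=3; C=10; D=4

Standard divisor 11640/22 ≈ 529.091; standard quotas: A 5.224, B 3.374, C 9.923, D 3.480.
Rounding to the nearest integer gives 5, 3, 10, 3 = 21 seats, so the divisor must be adjusted.
With modified divisor 520: modified quotas A 5.315, B 3.433, C 10.096, D 3.540.
Rounding to the nearest integer: A 5, B 3, C 10, D 4 (total 22).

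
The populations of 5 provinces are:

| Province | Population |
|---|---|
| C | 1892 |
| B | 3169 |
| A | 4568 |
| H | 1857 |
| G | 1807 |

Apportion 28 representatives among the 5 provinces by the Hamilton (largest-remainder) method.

C 4, B 7, A 9, H 4, G 4

The standard divisor is 13293/28 ≈ 474.75.
Standard quotas: C 3.985, B 6.675, A 9.622, H 3.912, G 3.806.
Lower quotas: C 3, B 6, A 9, H 3, G 3 (sum 24, leaving 4 seats).
Remainders in descending order: C 0.985, H 0.912, G 0.806, B 0.675, A 0.622.
The surplus seats go to C, H, G, B.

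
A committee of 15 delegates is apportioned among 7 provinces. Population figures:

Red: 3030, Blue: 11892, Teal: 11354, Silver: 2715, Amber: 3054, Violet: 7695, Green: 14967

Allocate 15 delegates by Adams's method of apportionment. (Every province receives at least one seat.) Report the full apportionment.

Red=1, Blue=3, Teal=3, Silver=1, Amber=1, Violet=2, Green=4

Standard divisor 54707/15 ≈ 3647.133; standard quotas: Red 0.831, Blue 3.261, Teal 3.113, Silver 0.744, Amber 0.837, Violet 2.110, Green 4.104.
Rounding up gives 1, 4, 4, 1, 1, 3, 5 = 19 seats, so the divisor must be adjusted.
With modified divisor 4500: modified quotas Red 0.673, Blue 2.643, Teal 2.523, Silver 0.603, Amber 0.679, Violet 1.710, Green 3.326.
Rounding up: Red 1, Blue 3, Teal 3, Silver 1, Amber 1, Violet 2, Green 4 (total 15).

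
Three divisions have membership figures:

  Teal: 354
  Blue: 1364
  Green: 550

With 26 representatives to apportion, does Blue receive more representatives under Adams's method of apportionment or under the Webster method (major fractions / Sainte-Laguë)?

Webster

Adams: Teal 4, Blue 15, Green 7.
Webster: Teal 4, Blue 16, Green 6.
Blue gets 15 under Adams and 16 under Webster.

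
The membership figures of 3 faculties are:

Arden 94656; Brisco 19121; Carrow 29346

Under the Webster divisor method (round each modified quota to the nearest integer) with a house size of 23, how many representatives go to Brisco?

Standard divisor 143123/23 ≈ 6222.739; standard quotas: Arden 15.211, Brisco 3.073, Carrow 4.716.
Rounding to the nearest integer gives Arden 15, Brisco 3, Carrow 5 — total 23, matching the house size, so no adjustment is needed.
Brisco receives 3.

3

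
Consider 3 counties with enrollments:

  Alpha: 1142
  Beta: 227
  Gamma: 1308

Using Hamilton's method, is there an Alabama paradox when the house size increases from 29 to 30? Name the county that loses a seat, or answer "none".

At 29 seats: Alpha 12, Beta 3, Gamma 14.
At 30 seats: Alpha 13, Beta 2, Gamma 15.
Beta drops from 3 to 2.

Beta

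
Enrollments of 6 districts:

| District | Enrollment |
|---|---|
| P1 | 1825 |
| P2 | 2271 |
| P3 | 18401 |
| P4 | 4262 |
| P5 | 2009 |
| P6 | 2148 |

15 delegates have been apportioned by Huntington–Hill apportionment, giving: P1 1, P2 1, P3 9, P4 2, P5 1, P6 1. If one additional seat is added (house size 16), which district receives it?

P3

Priority for the next seat is population ÷ (√(s·(s+1))).
Priorities: P1 1290.470, P2 1605.840, P3 1939.636, P4 1739.954, P5 1420.578, P6 1518.865.
Highest priority: P3.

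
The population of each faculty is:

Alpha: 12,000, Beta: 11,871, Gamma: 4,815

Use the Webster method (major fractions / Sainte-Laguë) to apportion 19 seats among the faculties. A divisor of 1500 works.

Alpha=8, Beta=8, Gamma=3

With modified divisor 1500: modified quotas Alpha 8.000, Beta 7.914, Gamma 3.210.
Rounding to the nearest integer: Alpha 8, Beta 8, Gamma 3 (total 19).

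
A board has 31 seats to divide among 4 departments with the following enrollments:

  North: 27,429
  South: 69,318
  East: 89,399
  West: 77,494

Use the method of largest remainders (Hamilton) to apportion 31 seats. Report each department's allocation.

North 3, South 8, East 11, West 9

Total 263640; standard divisor 263640/31 ≈ 8504.516.
Standard quotas: North 3.2252, South 8.1507, East 10.5119, West 9.1121.
Lower quotas: North 3, South 8, East 10, West 9 (sum 30, leaving 1 seat).
Remainders in descending order: East 0.5119, North 0.2252, South 0.1507, West 0.1121.
Largest remainder: East receives the extra seat.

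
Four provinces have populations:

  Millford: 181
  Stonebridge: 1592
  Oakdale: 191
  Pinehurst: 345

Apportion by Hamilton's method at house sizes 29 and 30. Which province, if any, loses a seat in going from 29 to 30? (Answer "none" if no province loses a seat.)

At 29 seats: Millford 2, Stonebridge 20, Oakdale 3, Pinehurst 4.
At 30 seats: Millford 2, Stonebridge 21, Oakdale 2, Pinehurst 5.
Oakdale drops from 3 to 2.

Oakdale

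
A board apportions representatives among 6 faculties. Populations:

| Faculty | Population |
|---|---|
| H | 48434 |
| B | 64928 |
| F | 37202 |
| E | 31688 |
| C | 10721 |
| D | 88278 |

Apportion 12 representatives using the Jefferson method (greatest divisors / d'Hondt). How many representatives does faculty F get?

2

Standard divisor 281251/12 ≈ 23437.583; standard quotas: H 2.067, B 2.770, F 1.587, E 1.352, C 0.457, D 3.767.
Rounding down gives 2, 2, 1, 1, 0, 3 = 9 seats, so the divisor must be adjusted.
With modified divisor 18100: modified quotas H 2.676, B 3.587, F 2.055, E 1.751, C 0.592, D 4.877.
Rounding down: H 2, B 3, F 2, E 1, C 0, D 4 (total 12).
F receives 2.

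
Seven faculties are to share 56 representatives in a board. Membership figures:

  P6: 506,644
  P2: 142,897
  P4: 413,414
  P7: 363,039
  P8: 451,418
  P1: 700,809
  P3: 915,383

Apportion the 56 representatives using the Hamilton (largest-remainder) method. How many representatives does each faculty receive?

P6 8, P2 2, P4 7, P7 6, P8 7, P1 11, P3 15

Standard divisor: 3493604 ÷ 56 ≈ 62385.786.
Standard quotas: P6 8.1211, P2 2.2905, P4 6.6267, P7 5.8193, P8 7.2359, P1 11.2335, P3 14.6729.
Lower quotas: P6 8, P2 2, P4 6, P7 5, P8 7, P1 11, P3 14 (sum 53, leaving 3 seats).
Remainders in descending order: P7 0.8193, P3 0.6729, P4 0.6267, P2 0.2905, P8 0.2359, P1 0.2335, P6 0.1211.
Largest remainders: P7, P3, P4 receive the extra seats.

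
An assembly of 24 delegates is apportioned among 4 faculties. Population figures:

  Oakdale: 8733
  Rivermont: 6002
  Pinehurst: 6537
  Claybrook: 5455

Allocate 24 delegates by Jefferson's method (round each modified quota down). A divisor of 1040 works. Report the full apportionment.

With modified divisor 1040: modified quotas Oakdale 8.397, Rivermont 5.771, Pinehurst 6.286, Claybrook 5.245.
Rounding down: Oakdale 8, Rivermont 5, Pinehurst 6, Claybrook 5 (total 24).

Oakdale 8; Rivermont 5; Pinehurst 6; Claybrook 5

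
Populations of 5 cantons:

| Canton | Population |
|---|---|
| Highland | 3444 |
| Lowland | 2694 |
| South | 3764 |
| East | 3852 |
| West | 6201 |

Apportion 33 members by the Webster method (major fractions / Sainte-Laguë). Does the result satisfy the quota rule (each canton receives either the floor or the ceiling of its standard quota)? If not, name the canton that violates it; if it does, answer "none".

none

Standard quotas: Highland 5.695, Lowland 4.455, South 6.225, East 6.370, West 10.255.
Webster allocation: Highland 6, Lowland 5, South 6, East 6, West 10.
Every allocation lies between the lower and upper quota.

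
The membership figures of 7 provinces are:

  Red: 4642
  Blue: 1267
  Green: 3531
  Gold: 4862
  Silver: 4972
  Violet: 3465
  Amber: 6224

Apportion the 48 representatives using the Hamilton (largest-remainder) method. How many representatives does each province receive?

Red 8; Blue 2; Green 6; Gold 8; Silver 8; Violet 6; Amber 10

Total 28963; standard divisor 28963/48 ≈ 603.396.
Standard quotas: Red 7.6931, Blue 2.0998, Green 5.8519, Gold 8.0577, Silver 8.2400, Violet 5.7425, Amber 10.3150.
Lower quotas: Red 7, Blue 2, Green 5, Gold 8, Silver 8, Violet 5, Amber 10 (sum 45, leaving 3 seats).
Remainders in descending order: Green 0.8519, Violet 0.7425, Red 0.6931, Amber 0.3150, Silver 0.2400, Blue 0.0998, Gold 0.0577.
The surplus seats go to Green, Violet, Red.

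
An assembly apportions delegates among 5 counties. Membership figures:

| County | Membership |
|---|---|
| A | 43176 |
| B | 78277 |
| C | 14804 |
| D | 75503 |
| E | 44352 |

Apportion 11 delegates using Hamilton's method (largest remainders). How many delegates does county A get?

Standard divisor: 256112 ÷ 11 ≈ 23282.909.
Standard quotas: A 1.8544, B 3.3620, C 0.6358, D 3.2429, E 1.9049.
Lower quotas: A 1, B 3, C 0, D 3, E 1 (sum 8, leaving 3 seats).
Remainders in descending order: E 0.9049, A 0.8544, C 0.6358, B 0.3620, D 0.2429.
The surplus seats go to E, A, C.
A receives 2.

2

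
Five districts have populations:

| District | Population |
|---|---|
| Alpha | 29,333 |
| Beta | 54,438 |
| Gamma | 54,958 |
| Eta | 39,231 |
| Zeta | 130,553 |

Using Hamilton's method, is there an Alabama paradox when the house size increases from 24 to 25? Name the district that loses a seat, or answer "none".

Alpha

At 24 seats: Alpha 3, Beta 4, Gamma 4, Eta 3, Zeta 10.
At 25 seats: Alpha 2, Beta 4, Gamma 5, Eta 3, Zeta 11.
Alpha drops from 3 to 2.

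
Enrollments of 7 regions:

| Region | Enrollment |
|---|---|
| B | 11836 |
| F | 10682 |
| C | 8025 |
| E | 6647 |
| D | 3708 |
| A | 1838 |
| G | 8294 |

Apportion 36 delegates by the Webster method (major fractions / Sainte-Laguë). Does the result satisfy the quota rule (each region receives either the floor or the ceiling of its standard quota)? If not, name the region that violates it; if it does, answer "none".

Standard quotas: B 8.350, F 7.536, C 5.661, E 4.689, D 2.616, A 1.297, G 5.851.
Webster allocation: B 8, F 7, C 6, E 5, D 3, A 1, G 6.
Every allocation lies between the lower and upper quota.

none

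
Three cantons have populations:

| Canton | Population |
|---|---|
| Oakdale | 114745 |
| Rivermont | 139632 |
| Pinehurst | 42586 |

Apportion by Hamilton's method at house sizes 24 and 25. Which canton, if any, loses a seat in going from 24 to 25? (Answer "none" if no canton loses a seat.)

Pinehurst

At 24 seats: Oakdale 9, Rivermont 11, Pinehurst 4.
At 25 seats: Oakdale 10, Rivermont 12, Pinehurst 3.
Pinehurst drops from 4 to 3.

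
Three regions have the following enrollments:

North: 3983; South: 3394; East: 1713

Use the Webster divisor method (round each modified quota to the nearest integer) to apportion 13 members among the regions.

Standard divisor 9090/13 ≈ 699.231; standard quotas: North 5.696, South 4.854, East 2.450.
Rounding to the nearest integer gives North 6, South 5, East 2 — total 13, matching the house size, so no adjustment is needed.

North 6, South 5, East 2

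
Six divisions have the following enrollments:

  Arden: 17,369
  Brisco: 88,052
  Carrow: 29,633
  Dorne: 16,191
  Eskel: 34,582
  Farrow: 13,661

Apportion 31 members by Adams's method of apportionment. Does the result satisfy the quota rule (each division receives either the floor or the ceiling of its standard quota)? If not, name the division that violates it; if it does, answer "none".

none

Standard quotas: Arden 2.699, Brisco 13.683, Carrow 4.605, Dorne 2.516, Eskel 5.374, Farrow 2.123.
Adams allocation: Arden 3, Brisco 13, Carrow 5, Dorne 3, Eskel 5, Farrow 2.
Every allocation lies between the lower and upper quota.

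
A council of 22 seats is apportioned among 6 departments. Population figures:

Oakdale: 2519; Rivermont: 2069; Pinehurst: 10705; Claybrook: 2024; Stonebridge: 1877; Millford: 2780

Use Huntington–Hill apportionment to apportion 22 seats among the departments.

Oakdale 3; Rivermont 2; Pinehurst 10; Claybrook 2; Stonebridge 2; Millford 3

With divisor 1025: modified quotas Oakdale 2.458, Rivermont 2.019, Pinehurst 10.444, Claybrook 1.975, Stonebridge 1.831, Millford 2.712.
Geometric-mean thresholds: Oakdale √(2·3)=2.449, Rivermont √(2·3)=2.449, Pinehurst √(10·11)=10.488, Claybrook √(1·2)=1.414, Stonebridge √(1·2)=1.414, Millford √(2·3)=2.449.
Each quota rounded against its threshold gives Oakdale 3, Rivermont 2, Pinehurst 10, Claybrook 2, Stonebridge 2, Millford 3 (total 22).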